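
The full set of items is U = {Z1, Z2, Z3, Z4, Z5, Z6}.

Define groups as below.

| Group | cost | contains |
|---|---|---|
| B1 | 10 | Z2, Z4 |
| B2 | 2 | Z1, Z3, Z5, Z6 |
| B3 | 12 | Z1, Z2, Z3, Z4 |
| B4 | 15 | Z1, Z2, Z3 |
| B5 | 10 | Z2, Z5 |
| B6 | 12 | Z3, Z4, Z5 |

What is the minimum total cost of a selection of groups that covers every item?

B1, B2 together cover every item (B1 ∪ B2 = {Z1, Z2, Z3, Z4, Z5, Z6}); total cost 10 + 2 = 12.
No covering selection has total cost below 12.

12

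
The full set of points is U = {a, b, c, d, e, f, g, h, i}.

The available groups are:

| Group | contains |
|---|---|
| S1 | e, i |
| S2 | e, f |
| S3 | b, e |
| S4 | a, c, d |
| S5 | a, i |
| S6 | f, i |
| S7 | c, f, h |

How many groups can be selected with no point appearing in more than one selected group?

S3, S4, S6 are pairwise disjoint (S3={b,e}; S4={a,c,d}; S6={f,i}).
Every remaining group overlaps one of these, and no 4 of the listed groups are pairwise disjoint, so 3 is the maximum.

3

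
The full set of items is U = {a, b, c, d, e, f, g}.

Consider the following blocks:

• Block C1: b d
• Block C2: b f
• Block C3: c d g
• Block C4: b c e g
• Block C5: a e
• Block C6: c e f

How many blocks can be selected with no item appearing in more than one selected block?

C2, C3, C5 are pairwise disjoint (C2={b,f}; C3={c,d,g}; C5={a,e}).
Every remaining block overlaps one of these, and no 4 of the listed blocks are pairwise disjoint, so 3 is the maximum.

3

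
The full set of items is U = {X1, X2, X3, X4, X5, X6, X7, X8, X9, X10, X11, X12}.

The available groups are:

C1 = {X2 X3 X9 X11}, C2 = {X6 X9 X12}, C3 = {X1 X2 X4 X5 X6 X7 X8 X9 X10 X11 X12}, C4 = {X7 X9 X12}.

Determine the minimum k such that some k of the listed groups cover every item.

Take {C1, C3}. Their union is {X1, X2, X3, X4, X5, X6, X7, X8, X9, X10, X11, X12}, which is all 12 items.
No single group has all 12 items (the largest, C3, has 11), so 2 is optimal.

2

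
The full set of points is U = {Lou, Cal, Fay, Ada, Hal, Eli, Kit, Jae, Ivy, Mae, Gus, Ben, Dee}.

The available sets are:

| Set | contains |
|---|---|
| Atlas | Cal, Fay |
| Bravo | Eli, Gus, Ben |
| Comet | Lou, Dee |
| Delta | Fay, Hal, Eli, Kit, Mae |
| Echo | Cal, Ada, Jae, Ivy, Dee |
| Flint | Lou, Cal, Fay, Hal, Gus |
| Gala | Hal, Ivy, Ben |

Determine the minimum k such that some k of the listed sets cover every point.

Delta and Echo and Flint and Gala together: Delta ∪ Echo ∪ Flint ∪ Gala = {Lou, Cal, Fay, Ada, Hal, Eli, Kit, Jae, Ivy, Mae, Gus, Ben, Dee} — every point is covered.
No 3 of the 7 sets cover everything (all 35 combinations miss at least one point), so 4 is optimal.

4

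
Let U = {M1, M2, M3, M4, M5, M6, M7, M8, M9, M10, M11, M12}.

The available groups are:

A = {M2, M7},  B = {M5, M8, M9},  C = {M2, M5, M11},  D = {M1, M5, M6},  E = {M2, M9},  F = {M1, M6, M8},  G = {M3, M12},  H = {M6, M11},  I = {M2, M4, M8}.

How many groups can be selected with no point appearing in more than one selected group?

A, B, G, H are pairwise disjoint (A={M2,M7}; B={M5,M8,M9}; G={M3,M12}; H={M6,M11}).
Every remaining group overlaps one of these, and no 5 of the listed groups are pairwise disjoint, so 4 is the maximum.

4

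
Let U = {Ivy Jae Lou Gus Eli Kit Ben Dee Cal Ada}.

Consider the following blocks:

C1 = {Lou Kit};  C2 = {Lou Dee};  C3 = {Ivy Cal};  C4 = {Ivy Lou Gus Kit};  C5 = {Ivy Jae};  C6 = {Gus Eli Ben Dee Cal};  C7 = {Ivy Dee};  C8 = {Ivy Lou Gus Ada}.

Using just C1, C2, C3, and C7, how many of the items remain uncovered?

5

Union of C1, C2, C3, C7 = {Ivy, Lou, Kit, Dee, Cal}.
Not covered: Jae, Gus, Eli, Ben, Ada — 5 items.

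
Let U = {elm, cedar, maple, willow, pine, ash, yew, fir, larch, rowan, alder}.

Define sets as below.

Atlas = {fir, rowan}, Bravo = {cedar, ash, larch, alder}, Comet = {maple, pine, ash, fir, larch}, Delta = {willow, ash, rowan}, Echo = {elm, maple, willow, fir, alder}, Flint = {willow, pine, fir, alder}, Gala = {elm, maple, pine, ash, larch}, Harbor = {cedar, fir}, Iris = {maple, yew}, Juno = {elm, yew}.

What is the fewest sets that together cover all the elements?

Bravo, Comet, Delta, and Juno cover everything between them: the union {elm, cedar, maple, willow, pine, ash, yew, fir, larch, rowan, alder} is all of U.
No 3 of the 10 sets cover everything (all 120 combinations miss at least one element), so 4 is optimal.

4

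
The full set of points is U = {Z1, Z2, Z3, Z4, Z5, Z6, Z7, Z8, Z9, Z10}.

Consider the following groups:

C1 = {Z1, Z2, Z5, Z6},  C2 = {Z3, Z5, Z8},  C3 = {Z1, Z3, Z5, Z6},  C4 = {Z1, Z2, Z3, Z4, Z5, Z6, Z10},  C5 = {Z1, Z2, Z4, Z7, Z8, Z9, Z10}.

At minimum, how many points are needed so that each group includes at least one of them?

Take H = {Z5, Z9}. Each listed group contains at least one of these, so H is a hitting set of size 2.
No single point lies in every group, so at least 2 are needed and 2 is optimal.

2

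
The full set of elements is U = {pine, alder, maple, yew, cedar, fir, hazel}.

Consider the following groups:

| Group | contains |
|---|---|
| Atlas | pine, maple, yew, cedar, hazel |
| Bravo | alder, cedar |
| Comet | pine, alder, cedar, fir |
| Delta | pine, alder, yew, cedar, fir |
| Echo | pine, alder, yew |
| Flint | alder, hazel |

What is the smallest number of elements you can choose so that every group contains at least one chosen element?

H = {pine, alder} meets every group (each contains at least one member of H), and |H| = 2.
No single element lies in every group, so at least 2 are needed and 2 is optimal.

2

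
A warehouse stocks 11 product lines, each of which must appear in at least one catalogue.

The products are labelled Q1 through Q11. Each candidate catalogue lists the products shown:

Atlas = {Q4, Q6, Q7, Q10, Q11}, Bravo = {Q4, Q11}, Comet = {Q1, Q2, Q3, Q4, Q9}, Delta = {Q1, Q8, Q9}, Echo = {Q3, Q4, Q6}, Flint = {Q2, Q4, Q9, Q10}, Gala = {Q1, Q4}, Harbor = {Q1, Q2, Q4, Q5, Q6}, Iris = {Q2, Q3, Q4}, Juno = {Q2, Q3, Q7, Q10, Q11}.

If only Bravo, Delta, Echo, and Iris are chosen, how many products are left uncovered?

3

Union of Bravo, Delta, Echo, Iris = {Q1, Q2, Q3, Q4, Q6, Q8, Q9, Q11}.
Not covered: Q5, Q7, Q10 — 3 products.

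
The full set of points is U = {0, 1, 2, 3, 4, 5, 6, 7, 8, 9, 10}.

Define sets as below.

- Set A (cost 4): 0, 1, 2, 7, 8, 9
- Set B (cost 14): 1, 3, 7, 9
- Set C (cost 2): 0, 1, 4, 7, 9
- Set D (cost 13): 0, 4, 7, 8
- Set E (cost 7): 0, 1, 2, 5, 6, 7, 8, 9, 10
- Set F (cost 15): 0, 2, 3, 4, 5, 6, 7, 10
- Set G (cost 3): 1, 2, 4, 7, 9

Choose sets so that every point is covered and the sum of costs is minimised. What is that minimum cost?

19

A, F together cover every point (A ∪ F = {0, 1, 2, 3, 4, 5, 6, 7, 8, 9, 10}); total cost 4 + 15 = 19.
The greedy pick C, E, B costs 23; no covering selection beats 19.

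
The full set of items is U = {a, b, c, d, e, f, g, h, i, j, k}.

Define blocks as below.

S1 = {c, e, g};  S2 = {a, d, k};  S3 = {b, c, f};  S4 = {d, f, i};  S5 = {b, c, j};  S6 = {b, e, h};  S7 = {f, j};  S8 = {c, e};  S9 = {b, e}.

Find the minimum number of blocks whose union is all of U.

Take {S1, S2, S4, S5, S6}. Their union is {a, b, c, d, e, f, g, h, i, j, k}, which is all 11 items.
No 4 of the 9 blocks cover everything (all 126 combinations miss at least one item), so 5 is optimal.

5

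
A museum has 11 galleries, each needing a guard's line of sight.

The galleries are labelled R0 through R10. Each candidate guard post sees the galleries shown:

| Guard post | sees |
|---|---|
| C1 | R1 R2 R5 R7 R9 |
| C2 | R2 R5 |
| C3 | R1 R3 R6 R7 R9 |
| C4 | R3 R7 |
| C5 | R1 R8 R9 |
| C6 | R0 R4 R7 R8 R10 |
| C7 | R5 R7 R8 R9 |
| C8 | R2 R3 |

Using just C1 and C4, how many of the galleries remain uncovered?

Union of C1, C4 = {R1, R2, R3, R5, R7, R9}.
Not covered: R0, R4, R6, R8, R10 — 5 galleries.

5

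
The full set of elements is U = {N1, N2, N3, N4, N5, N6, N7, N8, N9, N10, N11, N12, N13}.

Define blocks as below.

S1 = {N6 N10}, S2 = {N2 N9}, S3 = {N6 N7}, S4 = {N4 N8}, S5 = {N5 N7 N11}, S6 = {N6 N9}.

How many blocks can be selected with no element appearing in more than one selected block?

4

S1, S2, S4, S5 are pairwise disjoint (S1={N6,N10}; S2={N2,N9}; S4={N4,N8}; S5={N5,N7,N11}).
Every remaining block overlaps one of these, and no 5 of the listed blocks are pairwise disjoint, so 4 is the maximum.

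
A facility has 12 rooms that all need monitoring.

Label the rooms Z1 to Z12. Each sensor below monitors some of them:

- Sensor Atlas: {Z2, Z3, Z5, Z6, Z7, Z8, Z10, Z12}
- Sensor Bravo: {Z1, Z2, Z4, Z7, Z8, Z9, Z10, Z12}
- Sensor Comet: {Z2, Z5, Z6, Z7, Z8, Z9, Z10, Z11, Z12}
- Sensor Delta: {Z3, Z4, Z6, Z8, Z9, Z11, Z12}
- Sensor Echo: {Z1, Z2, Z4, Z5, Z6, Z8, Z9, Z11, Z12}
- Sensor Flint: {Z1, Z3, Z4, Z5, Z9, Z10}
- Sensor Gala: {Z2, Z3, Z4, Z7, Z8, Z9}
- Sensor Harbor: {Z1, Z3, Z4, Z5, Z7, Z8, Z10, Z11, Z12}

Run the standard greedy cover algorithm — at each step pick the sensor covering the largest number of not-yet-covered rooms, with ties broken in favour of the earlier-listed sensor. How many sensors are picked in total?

Greedy: pick Comet (covers 9 new) → pick Flint (covers 3 new). Total picks: 2.

2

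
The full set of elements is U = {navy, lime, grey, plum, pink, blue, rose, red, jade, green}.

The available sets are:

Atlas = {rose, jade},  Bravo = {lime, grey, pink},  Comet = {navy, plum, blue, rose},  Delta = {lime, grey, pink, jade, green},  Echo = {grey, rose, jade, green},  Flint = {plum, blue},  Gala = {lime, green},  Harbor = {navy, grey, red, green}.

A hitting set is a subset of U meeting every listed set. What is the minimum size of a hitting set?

4

H = {lime, plum, jade, green} meets every set (each contains at least one member of H), and |H| = 4.
No choice of 3 elements meets every set, so 4 is the minimum.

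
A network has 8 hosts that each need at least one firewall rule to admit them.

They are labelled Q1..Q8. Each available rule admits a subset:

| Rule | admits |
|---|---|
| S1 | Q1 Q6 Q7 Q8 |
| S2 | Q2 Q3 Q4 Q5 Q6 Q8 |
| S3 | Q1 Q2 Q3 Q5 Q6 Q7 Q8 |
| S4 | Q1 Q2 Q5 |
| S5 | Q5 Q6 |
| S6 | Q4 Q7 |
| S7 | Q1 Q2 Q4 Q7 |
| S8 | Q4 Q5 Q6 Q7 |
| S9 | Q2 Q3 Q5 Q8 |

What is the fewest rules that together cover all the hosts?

Take {S2, S7}. Their union is {Q1, Q2, Q3, Q4, Q5, Q6, Q7, Q8}, which is all 8 hosts.
No single rule has all 8 hosts (the largest, S3, has 7), so 2 is optimal.

2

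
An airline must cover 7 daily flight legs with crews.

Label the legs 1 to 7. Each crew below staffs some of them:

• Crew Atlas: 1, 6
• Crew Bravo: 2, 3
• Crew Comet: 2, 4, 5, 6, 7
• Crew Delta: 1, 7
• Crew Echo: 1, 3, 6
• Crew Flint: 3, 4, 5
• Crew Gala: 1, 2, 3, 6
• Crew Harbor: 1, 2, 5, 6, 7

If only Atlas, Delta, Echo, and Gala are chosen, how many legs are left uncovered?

Union of Atlas, Delta, Echo, Gala = {1, 2, 3, 6, 7}.
Not covered: 4, 5 — 2 legs.

2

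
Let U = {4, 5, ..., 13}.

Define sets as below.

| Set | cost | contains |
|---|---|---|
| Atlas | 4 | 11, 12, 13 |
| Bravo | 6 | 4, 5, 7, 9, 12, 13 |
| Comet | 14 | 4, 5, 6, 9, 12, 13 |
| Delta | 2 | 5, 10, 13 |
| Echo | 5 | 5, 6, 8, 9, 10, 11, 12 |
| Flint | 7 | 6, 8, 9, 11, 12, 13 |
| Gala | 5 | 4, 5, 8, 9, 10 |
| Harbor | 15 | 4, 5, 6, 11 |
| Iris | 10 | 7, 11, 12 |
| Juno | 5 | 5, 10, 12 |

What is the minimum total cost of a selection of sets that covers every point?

Bravo, Echo together cover every point (Bravo ∪ Echo = {4, 5, 6, 7, 8, 9, 10, 11, 12, 13}); total cost 6 + 5 = 11.
The greedy pick Delta, Echo, Bravo costs 13; no covering selection beats 11.

11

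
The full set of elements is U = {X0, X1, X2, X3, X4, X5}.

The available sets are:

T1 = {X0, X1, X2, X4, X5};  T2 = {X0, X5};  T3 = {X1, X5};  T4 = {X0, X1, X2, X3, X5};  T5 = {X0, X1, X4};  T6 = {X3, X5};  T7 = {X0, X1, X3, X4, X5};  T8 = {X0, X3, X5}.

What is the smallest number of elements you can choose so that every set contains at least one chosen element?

Take H = {X0, X5}. Each listed set contains at least one of these, so H is a hitting set of size 2.
The sets T5, T6 are pairwise disjoint, so any hitting set needs a separate element for each — at least 2. Hence 2 is optimal.

2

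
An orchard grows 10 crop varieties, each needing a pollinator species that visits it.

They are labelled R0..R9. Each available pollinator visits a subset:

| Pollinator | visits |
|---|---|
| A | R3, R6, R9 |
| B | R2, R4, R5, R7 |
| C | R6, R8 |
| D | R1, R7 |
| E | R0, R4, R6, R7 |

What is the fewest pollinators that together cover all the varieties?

5

Take {A, B, C, D, E}. Their union is {R0, R1, R2, R3, R4, R5, R6, R7, R8, R9}, which is all 10 varieties.
No 4 of the 5 pollinators cover everything (all 5 combinations miss at least one variety), so 5 is optimal.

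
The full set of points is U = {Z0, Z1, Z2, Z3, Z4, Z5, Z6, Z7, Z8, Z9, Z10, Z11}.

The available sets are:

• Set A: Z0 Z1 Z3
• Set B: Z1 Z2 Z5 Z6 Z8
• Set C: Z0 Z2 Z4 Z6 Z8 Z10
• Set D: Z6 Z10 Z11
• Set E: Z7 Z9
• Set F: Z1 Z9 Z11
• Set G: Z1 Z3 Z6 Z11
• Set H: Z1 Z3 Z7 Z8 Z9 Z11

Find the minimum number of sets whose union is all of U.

3

B, C, and H cover everything between them: the union {Z0, Z1, Z2, Z3, Z4, Z5, Z6, Z7, Z8, Z9, Z10, Z11} is all of U.
Only C contains Z4, so C is forced; the remaining 6 points need at least 2 more sets (each remaining set adds at most 5) — so at least 3 sets are needed, and 3 is optimal.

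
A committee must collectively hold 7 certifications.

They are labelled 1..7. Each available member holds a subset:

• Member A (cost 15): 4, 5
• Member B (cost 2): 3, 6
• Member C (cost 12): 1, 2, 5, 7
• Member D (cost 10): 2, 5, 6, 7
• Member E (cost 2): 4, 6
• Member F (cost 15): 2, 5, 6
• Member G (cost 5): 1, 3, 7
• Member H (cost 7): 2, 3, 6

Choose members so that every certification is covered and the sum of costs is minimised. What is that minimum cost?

B, C, E together cover every certification (B ∪ C ∪ E = {1, 2, 3, 4, 5, 6, 7}); total cost 2 + 12 + 2 = 16.
The greedy pick B, E, G, D costs 19; no covering selection beats 16.

16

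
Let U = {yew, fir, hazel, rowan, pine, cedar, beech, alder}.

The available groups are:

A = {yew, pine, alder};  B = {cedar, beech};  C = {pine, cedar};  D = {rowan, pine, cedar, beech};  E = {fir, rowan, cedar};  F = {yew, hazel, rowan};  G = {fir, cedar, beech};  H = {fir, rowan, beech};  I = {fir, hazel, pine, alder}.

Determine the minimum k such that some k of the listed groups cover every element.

Take {B, F, I}. Their union is {yew, fir, hazel, rowan, pine, cedar, beech, alder}, which is all 8 elements.
No 2 of the 9 groups cover everything (all 36 combinations miss at least one element), so 3 is optimal.

3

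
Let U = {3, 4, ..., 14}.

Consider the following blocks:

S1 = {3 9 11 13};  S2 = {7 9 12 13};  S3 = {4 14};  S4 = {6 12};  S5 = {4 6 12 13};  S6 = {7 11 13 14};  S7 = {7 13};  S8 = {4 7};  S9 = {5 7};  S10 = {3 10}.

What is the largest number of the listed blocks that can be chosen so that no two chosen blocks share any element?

S3, S4, S7, S10 are pairwise disjoint (S3={4,14}; S4={6,12}; S7={7,13}; S10={3,10}).
Every remaining block overlaps one of these, and no 5 of the listed blocks are pairwise disjoint, so 4 is the maximum.

4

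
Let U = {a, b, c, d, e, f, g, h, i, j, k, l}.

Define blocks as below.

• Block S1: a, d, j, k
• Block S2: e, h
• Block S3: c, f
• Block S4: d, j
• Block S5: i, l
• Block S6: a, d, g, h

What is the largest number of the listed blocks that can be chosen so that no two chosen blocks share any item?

4

S1, S2, S3, S5 are pairwise disjoint (S1={a,d,j,k}; S2={e,h}; S3={c,f}; S5={i,l}).
Every remaining block overlaps one of these, and no 5 of the listed blocks are pairwise disjoint, so 4 is the maximum.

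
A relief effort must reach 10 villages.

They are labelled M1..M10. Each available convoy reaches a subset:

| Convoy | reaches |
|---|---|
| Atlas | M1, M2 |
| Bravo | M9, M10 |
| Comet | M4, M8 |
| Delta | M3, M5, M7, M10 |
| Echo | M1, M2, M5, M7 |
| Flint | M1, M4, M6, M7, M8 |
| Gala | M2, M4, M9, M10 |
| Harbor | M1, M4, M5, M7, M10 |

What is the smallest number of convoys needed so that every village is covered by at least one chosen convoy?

3

Delta and Flint and Gala together: Delta ∪ Flint ∪ Gala = {M1, M2, M3, M4, M5, M6, M7, M8, M9, M10} — every village is covered.
Only Delta contains M3, so Delta is forced; the remaining 6 villages need at least 2 more convoys (each remaining convoy adds at most 4) — so at least 3 convoys are needed, and 3 is optimal.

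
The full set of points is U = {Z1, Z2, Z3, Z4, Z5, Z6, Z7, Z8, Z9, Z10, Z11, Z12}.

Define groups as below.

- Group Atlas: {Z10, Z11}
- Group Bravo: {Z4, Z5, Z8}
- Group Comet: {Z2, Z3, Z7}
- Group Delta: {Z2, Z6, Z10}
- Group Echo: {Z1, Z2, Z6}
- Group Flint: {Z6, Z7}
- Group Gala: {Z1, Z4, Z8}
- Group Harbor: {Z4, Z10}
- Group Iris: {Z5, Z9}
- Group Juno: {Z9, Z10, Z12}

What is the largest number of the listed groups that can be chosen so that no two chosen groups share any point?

Atlas, Comet, Gala, Iris are pairwise disjoint (Atlas={Z10,Z11}; Comet={Z2,Z3,Z7}; Gala={Z1,Z4,Z8}; Iris={Z5,Z9}).
Every remaining group overlaps one of these, and no 5 of the listed groups are pairwise disjoint, so 4 is the maximum.

4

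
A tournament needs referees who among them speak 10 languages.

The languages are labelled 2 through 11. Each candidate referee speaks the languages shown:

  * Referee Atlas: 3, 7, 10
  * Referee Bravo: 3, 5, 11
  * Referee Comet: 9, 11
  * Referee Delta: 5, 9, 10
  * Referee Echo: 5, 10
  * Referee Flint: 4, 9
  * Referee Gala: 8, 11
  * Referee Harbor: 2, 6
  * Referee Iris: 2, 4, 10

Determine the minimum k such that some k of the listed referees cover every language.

Atlas and Echo and Flint and Gala and Harbor together: Atlas ∪ Echo ∪ Flint ∪ Gala ∪ Harbor = {2, 3, 4, 5, 6, 7, 8, 9, 10, 11} — every language is covered.
Only Atlas contains 7, so Atlas is forced; the remaining 7 languages need at least 4 more referees (each remaining referee adds at most 2) — so at least 5 referees are needed, and 5 is optimal.

5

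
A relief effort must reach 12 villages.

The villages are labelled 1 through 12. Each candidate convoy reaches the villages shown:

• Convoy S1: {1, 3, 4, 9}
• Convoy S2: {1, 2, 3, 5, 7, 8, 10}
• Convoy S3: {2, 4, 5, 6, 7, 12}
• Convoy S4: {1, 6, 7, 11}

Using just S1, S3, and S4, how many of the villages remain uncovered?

Union of S1, S3, S4 = {1, 2, 3, 4, 5, 6, 7, 9, 11, 12}.
Not covered: 8, 10 — 2 villages.

2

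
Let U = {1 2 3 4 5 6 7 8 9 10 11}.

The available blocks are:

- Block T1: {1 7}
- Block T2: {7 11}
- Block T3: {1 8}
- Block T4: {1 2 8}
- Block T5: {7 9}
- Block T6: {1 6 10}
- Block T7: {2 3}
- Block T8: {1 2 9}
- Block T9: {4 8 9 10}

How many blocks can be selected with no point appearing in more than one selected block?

3

T5, T6, T7 are pairwise disjoint (T5={7,9}; T6={1,6,10}; T7={2,3}).
Every remaining block overlaps one of these, and no 4 of the listed blocks are pairwise disjoint, so 3 is the maximum.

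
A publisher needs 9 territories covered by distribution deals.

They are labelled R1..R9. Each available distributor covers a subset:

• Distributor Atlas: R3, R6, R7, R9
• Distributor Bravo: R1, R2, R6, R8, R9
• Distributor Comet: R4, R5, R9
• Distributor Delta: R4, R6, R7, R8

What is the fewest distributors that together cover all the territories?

3

Take {Atlas, Bravo, Comet}. Their union is {R1, R2, R3, R4, R5, R6, R7, R8, R9}, which is all 9 territories.
Only Bravo contains R1, so Bravo is forced; the remaining 4 territories need at least 2 more distributors (each remaining distributor adds at most 2) — so at least 3 distributors are needed, and 3 is optimal.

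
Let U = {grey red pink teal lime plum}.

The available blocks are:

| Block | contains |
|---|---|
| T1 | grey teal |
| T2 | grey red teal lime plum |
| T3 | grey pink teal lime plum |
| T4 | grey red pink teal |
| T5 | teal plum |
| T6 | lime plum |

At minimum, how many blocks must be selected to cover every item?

2

T2 and T4 cover everything between them: the union {grey, red, pink, teal, lime, plum} is all of U.
No single block has all 6 items (the largest, T2, has 5), so 2 is optimal.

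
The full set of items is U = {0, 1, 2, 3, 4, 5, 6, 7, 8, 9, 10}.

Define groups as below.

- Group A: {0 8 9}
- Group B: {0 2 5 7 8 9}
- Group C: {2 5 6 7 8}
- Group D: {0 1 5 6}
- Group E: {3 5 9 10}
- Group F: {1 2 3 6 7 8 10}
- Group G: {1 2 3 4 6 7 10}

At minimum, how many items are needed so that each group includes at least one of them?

Take H = {6, 9}. Each listed group contains at least one of these, so H is a hitting set of size 2.
The groups A, G are pairwise disjoint, so any hitting set needs a separate item for each — at least 2. Hence 2 is optimal.

2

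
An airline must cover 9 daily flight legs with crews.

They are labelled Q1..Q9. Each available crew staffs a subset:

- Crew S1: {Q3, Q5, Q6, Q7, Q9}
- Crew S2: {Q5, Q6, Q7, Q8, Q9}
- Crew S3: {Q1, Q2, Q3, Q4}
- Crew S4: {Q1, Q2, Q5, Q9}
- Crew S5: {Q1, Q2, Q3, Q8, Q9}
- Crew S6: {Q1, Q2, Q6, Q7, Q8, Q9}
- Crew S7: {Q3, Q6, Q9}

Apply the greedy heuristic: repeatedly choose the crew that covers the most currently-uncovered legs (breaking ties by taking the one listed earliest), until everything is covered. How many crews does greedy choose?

3

Greedy: pick S6 (covers 6 new) → pick S1 (covers 2 new) → pick S3 (covers 1 new). Total picks: 3.
(The true minimum cover uses only 2 crews, so greedy is not optimal here.)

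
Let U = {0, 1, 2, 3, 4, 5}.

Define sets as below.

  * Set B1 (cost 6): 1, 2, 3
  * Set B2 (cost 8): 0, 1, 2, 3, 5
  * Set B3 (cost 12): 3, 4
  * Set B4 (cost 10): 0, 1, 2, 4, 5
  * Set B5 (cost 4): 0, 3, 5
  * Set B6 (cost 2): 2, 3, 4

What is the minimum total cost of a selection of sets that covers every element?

10

B2, B6 together cover every element (B2 ∪ B6 = {0, 1, 2, 3, 4, 5}); total cost 8 + 2 = 10.
The greedy pick B6, B5, B1 costs 12; no covering selection beats 10.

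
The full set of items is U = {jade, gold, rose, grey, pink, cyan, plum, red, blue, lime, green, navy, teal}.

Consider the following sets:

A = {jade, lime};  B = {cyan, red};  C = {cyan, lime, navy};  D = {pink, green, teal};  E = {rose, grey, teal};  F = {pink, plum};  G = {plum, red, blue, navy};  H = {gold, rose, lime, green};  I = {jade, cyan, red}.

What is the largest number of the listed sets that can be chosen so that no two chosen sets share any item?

4

A, B, E, F are pairwise disjoint (A={jade,lime}; B={cyan,red}; E={rose,grey,teal}; F={pink,plum}).
Every remaining set overlaps one of these, and no 5 of the listed sets are pairwise disjoint, so 4 is the maximum.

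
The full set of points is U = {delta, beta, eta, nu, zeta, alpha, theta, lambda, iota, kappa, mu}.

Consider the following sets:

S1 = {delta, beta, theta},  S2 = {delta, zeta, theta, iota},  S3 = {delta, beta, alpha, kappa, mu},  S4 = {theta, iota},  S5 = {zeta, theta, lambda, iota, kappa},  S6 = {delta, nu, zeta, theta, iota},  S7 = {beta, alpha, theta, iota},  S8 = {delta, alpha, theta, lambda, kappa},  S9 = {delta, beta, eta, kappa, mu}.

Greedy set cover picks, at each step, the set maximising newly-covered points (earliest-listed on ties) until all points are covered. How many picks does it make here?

Greedy: pick S3 (covers 5 new) → pick S5 (covers 4 new) → pick S6 (covers 1 new) → pick S9 (covers 1 new). Total picks: 4.
(The true minimum cover uses only 3 sets, so greedy is not optimal here.)

4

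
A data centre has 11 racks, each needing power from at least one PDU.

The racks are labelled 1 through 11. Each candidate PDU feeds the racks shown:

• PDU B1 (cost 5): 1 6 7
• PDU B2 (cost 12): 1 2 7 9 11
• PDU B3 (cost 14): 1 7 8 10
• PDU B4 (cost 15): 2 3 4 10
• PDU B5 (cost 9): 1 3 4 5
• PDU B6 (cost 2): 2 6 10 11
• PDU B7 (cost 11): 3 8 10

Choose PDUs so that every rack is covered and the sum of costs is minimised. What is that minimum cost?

34

B2, B5, B6, B7 together cover every rack (B2 ∪ B5 ∪ B6 ∪ B7 = {1, 2, 3, 4, 5, 6, 7, 8, 9, 10, 11}); total cost 12 + 9 + 2 + 11 = 34.
The greedy pick B6, B5, B1, B7, B2 costs 39; no covering selection beats 34.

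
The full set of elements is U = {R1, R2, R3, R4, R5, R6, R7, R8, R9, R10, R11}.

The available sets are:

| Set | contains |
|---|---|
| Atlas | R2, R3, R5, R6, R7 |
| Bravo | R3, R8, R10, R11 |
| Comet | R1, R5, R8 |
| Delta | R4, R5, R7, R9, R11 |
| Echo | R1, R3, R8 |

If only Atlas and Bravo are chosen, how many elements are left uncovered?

Union of Atlas, Bravo = {R2, R3, R5, R6, R7, R8, R10, R11}.
Not covered: R1, R4, R9 — 3 elements.

3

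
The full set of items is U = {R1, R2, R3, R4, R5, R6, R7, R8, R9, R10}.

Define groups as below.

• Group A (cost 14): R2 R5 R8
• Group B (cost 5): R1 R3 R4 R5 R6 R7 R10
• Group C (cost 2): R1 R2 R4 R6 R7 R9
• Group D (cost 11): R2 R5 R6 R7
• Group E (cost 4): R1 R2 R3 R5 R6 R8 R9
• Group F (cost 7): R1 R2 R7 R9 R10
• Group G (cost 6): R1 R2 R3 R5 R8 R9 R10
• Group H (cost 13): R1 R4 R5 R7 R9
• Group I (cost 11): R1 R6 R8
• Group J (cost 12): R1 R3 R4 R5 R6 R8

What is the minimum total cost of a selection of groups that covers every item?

C, G together cover every item (C ∪ G = {R1, R2, R3, R4, R5, R6, R7, R8, R9, R10}); total cost 2 + 6 = 8.
The greedy pick C, E, B costs 11; no covering selection beats 8.

8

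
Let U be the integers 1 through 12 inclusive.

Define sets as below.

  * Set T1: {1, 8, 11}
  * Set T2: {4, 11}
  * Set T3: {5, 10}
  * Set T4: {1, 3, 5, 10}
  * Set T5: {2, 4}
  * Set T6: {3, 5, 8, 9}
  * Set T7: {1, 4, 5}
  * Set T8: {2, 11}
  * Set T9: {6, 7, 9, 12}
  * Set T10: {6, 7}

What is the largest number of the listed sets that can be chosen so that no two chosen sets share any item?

T1, T3, T5, T10 are pairwise disjoint (T1={1,8,11}; T3={5,10}; T5={2,4}; T10={6,7}).
Every remaining set overlaps one of these, and no 5 of the listed sets are pairwise disjoint, so 4 is the maximum.

4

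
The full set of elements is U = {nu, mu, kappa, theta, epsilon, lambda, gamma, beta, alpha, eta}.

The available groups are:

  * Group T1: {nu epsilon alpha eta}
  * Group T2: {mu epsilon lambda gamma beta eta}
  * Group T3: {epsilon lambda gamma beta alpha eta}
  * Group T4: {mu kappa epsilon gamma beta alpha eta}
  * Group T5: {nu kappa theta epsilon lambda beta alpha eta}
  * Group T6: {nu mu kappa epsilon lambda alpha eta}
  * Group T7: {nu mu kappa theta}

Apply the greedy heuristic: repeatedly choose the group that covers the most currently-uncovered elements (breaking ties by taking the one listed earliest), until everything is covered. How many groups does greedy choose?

2

Greedy: pick T5 (covers 8 new) → pick T2 (covers 2 new). Total picks: 2.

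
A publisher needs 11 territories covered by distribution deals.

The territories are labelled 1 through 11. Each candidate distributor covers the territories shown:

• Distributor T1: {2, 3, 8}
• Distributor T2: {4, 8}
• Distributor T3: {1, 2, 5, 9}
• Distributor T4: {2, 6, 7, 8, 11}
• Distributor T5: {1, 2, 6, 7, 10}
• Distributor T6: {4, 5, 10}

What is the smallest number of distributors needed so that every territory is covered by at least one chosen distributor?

4

T1 and T3 and T4 and T6 together: T1 ∪ T3 ∪ T4 ∪ T6 = {1, 2, 3, 4, 5, 6, 7, 8, 9, 10, 11} — every territory is covered.
No 3 of the 6 distributors cover everything (all 20 combinations miss at least one territory), so 4 is optimal.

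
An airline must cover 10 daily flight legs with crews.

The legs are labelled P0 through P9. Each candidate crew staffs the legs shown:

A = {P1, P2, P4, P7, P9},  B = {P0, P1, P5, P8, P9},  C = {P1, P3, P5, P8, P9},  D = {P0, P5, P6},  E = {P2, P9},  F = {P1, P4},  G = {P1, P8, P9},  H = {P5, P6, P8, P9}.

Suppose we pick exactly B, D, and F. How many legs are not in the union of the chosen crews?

Union of B, D, F = {P0, P1, P4, P5, P6, P8, P9}.
Not covered: P2, P3, P7 — 3 legs.

3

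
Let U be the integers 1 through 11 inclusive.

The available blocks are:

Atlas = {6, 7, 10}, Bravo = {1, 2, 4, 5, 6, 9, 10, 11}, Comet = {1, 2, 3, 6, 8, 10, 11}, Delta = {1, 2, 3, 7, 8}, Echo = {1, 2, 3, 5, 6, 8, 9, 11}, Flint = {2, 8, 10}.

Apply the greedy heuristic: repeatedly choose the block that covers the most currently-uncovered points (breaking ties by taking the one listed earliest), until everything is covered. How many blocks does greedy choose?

Greedy: pick Bravo (covers 8 new) → pick Delta (covers 3 new). Total picks: 2.

2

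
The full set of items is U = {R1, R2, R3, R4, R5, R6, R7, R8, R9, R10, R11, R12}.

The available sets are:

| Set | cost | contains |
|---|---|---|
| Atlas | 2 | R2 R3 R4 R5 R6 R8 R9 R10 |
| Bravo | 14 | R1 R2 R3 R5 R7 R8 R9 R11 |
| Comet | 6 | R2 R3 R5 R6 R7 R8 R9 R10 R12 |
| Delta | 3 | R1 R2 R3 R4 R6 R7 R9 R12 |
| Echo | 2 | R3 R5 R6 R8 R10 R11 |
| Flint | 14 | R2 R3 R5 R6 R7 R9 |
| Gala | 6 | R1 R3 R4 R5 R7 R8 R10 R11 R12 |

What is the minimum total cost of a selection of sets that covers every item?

5

Delta, Echo together cover every item (Delta ∪ Echo = {R1, R2, R3, R4, R5, R6, R7, R8, R9, R10, R11, R12}); total cost 3 + 2 = 5.
The greedy pick Atlas, Delta, Echo costs 7; no covering selection beats 5.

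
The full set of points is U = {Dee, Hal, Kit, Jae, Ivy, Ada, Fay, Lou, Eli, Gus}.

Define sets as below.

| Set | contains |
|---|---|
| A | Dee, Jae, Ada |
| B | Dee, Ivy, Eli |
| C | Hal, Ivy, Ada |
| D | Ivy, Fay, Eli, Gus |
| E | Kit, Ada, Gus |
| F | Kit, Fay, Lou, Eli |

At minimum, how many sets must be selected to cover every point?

4

A and C and E and F together: A ∪ C ∪ E ∪ F = {Dee, Hal, Kit, Jae, Ivy, Ada, Fay, Lou, Eli, Gus} — every point is covered.
No 3 of the 6 sets cover everything (all 20 combinations miss at least one point), so 4 is optimal.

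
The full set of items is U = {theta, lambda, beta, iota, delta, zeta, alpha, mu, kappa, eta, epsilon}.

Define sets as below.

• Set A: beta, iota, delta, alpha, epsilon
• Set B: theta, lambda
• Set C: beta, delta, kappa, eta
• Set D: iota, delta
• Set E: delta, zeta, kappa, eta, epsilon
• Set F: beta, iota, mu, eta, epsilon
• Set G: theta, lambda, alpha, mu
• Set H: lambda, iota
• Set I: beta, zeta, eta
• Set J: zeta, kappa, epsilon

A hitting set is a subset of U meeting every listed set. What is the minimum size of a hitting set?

Take T = {lambda, delta, zeta, eta}. Each listed set contains at least one of these, so T is a hitting set of size 4.
No choice of 3 items meets every set, so 4 is the minimum.

4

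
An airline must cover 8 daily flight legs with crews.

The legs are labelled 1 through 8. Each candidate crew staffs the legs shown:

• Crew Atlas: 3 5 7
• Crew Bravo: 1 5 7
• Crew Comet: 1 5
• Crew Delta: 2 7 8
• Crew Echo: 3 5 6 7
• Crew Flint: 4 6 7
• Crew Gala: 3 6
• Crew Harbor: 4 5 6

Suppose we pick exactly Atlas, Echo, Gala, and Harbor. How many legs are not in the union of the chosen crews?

3

Union of Atlas, Echo, Gala, Harbor = {3, 4, 5, 6, 7}.
Not covered: 1, 2, 8 — 3 legs.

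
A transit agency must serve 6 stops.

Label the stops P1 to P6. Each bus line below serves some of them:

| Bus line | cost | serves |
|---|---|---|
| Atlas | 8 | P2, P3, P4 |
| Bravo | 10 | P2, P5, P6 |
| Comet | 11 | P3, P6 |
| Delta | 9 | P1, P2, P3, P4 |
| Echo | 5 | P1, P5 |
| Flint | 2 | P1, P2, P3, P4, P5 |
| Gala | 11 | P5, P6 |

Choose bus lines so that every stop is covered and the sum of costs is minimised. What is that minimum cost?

12

Bravo, Flint together cover every stop (Bravo ∪ Flint = {P1, P2, P3, P4, P5, P6}); total cost 10 + 2 = 12.
No covering selection has total cost below 12.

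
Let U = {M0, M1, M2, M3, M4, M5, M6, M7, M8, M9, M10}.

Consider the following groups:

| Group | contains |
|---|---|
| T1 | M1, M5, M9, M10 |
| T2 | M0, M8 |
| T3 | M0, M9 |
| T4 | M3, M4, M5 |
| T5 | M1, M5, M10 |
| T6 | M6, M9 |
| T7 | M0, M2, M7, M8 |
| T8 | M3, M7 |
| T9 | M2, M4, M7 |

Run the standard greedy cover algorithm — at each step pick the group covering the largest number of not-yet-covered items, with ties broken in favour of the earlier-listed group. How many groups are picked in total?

4

Greedy: pick T1 (covers 4 new) → pick T7 (covers 4 new) → pick T4 (covers 2 new) → pick T6 (covers 1 new). Total picks: 4.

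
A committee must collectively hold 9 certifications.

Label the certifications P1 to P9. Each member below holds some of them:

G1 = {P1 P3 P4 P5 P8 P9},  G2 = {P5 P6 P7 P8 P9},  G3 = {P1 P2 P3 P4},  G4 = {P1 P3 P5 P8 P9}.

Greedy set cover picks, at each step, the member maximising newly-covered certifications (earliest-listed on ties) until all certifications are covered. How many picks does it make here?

Greedy: pick G1 (covers 6 new) → pick G2 (covers 2 new) → pick G3 (covers 1 new). Total picks: 3.
(The true minimum cover uses only 2 members, so greedy is not optimal here.)

3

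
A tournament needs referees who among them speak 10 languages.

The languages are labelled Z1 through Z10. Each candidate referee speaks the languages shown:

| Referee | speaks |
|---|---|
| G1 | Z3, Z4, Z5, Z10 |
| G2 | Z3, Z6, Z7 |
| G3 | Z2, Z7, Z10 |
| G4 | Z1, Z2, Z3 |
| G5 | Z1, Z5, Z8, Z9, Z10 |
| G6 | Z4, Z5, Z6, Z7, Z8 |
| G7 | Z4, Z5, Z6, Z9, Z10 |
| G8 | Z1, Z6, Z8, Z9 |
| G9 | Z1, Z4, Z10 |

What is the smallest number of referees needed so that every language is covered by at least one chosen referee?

3

Take {G4, G6, G7}. Their union is {Z1, Z2, Z3, Z4, Z5, Z6, Z7, Z8, Z9, Z10}, which is all 10 languages.
No 2 of the 9 referees cover everything (all 36 combinations miss at least one language), so 3 is optimal.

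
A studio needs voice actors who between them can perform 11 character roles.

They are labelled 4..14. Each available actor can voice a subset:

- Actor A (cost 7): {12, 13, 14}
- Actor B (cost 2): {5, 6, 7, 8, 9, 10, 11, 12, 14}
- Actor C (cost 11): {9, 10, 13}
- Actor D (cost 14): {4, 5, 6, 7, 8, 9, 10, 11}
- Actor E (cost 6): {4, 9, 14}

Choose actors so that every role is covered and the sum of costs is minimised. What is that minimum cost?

A, B, E together cover every role (A ∪ B ∪ E = {4, 5, 6, 7, 8, 9, 10, 11, 12, 13, 14}); total cost 7 + 2 + 6 = 15.
No covering selection has total cost below 15.

15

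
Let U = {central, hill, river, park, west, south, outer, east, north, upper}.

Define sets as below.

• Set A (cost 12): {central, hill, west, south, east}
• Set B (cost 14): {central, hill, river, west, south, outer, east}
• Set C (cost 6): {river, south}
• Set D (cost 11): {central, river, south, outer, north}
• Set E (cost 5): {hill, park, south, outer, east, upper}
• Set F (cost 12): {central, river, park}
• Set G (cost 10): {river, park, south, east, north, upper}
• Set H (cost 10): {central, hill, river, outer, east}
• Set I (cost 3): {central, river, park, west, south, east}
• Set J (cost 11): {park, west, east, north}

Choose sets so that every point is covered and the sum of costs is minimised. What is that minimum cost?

18

E, G, I together cover every point (E ∪ G ∪ I = {central, hill, river, park, west, south, outer, east, north, upper}); total cost 5 + 10 + 3 = 18.
No covering selection has total cost below 18.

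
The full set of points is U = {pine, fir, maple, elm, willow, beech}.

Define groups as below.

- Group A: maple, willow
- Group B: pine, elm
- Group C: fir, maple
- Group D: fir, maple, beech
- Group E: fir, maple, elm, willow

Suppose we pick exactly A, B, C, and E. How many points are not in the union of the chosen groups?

1

Union of A, B, C, E = {pine, fir, maple, elm, willow}.
Not covered: beech — 1 point.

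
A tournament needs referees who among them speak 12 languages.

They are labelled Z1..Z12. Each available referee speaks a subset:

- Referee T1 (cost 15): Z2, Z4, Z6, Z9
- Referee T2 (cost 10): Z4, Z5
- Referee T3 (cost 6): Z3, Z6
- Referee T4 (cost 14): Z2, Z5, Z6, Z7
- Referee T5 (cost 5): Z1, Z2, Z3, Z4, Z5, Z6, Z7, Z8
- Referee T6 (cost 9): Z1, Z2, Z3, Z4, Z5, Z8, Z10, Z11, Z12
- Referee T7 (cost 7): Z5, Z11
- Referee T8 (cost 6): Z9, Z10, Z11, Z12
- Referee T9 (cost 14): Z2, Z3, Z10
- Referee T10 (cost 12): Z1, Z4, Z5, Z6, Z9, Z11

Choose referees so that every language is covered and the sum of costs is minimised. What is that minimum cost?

11

T5, T8 together cover every language (T5 ∪ T8 = {Z1, Z2, Z3, Z4, Z5, Z6, Z7, Z8, Z9, Z10, Z11, Z12}); total cost 5 + 6 = 11.
No covering selection has total cost below 11.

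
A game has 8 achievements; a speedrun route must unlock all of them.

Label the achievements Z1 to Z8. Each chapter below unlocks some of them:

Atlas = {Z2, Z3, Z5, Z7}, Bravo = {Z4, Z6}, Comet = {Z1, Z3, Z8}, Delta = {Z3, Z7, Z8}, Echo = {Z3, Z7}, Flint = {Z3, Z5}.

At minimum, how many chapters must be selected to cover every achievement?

Atlas and Bravo and Comet together: Atlas ∪ Bravo ∪ Comet = {Z1, Z2, Z3, Z4, Z5, Z6, Z7, Z8} — every achievement is covered.
Only Comet contains Z1, so Comet is forced; the remaining 5 achievements need at least 2 more chapters (each remaining chapter adds at most 3) — so at least 3 chapters are needed, and 3 is optimal.

3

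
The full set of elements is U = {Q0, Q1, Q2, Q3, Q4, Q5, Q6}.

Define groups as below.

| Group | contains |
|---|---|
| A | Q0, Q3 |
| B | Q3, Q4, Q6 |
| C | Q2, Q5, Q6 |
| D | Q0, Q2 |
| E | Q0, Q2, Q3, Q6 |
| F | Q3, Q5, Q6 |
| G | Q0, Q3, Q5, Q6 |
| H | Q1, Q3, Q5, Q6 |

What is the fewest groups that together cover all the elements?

3

B, E, and H cover everything between them: the union {Q0, Q1, Q2, Q3, Q4, Q5, Q6} is all of U.
Only H contains Q1, so H is forced; the remaining 3 elements need at least 2 more groups (each remaining group adds at most 2) — so at least 3 groups are needed, and 3 is optimal.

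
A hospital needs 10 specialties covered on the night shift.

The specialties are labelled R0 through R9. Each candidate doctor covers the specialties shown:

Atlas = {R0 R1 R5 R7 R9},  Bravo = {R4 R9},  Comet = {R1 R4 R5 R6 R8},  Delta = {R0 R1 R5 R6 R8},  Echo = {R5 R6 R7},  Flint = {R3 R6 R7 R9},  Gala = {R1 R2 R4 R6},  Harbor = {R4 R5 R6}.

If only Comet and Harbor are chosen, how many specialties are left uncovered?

5

Union of Comet, Harbor = {R1, R4, R5, R6, R8}.
Not covered: R0, R2, R3, R7, R9 — 5 specialties.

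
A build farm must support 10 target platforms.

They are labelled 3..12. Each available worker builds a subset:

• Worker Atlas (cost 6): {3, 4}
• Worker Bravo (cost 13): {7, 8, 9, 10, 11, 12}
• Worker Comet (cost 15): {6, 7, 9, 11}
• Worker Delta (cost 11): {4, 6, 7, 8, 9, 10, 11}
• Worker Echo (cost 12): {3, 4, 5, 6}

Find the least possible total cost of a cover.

25

Bravo, Echo together cover every platform (Bravo ∪ Echo = {3, 4, 5, 6, 7, 8, 9, 10, 11, 12}); total cost 13 + 12 = 25.
The greedy pick Delta, Atlas, Echo, Bravo costs 42; no covering selection beats 25.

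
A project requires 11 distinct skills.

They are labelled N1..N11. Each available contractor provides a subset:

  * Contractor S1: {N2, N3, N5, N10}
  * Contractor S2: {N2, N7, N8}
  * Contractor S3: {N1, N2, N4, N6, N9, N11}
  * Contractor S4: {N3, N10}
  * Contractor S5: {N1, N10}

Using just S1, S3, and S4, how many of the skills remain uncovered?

2

Union of S1, S3, S4 = {N1, N2, N3, N4, N5, N6, N9, N10, N11}.
Not covered: N7, N8 — 2 skills.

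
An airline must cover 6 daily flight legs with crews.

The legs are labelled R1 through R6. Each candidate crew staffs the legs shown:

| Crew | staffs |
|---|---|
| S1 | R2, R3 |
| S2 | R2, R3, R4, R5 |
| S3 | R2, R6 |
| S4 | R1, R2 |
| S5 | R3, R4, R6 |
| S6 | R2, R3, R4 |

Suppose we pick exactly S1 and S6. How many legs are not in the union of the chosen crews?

3

Union of S1, S6 = {R2, R3, R4}.
Not covered: R1, R5, R6 — 3 legs.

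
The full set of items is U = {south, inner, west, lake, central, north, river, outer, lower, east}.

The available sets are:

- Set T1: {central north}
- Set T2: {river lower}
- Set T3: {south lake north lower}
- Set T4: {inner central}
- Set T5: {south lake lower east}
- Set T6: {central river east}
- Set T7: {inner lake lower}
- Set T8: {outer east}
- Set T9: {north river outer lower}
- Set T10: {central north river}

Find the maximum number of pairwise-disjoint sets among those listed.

3

T1, T7, T8 are pairwise disjoint (T1={central,north}; T7={inner,lake,lower}; T8={outer,east}).
Every remaining set overlaps one of these, and no 4 of the listed sets are pairwise disjoint, so 3 is the maximum.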